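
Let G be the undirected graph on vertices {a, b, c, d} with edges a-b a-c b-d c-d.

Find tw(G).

A width-2 tree decomposition is:
Bags: B1 = {b, c, d}  B2 = {a, b, c}
Tree: B1–B2
The largest bag has 3 vertices, giving width 2; this decomposition certifies tw(G) ≤ 2. Since c–d–b–a–c is a cycle in G, G is not acyclic. Forests are exactly the graphs of treewidth ≤ 1, so tw(G) ≥ 2. Combining the bounds, tw(G) = 2.

2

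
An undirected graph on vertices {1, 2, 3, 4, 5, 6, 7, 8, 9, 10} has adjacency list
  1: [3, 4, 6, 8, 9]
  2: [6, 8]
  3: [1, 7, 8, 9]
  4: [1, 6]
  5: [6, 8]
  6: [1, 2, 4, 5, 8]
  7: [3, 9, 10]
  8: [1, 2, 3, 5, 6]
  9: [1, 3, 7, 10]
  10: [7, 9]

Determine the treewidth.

A width-2 tree decomposition is:
Bags: B1 = {1, 3, 8}  B2 = {1, 3, 9}  B3 = {1, 6, 8}  B4 = {2, 6, 8}  B5 = {5, 6, 8}  B6 = {3, 7, 9}  B7 = {1, 4, 6}  B8 = {7, 9, 10}
Tree: B1–B2, B1–B3, B3–B4, B4–B5, B2–B6, B3–B7, B6–B8
The largest bag has 3 vertices, giving width 2; this decomposition certifies tw(G) ≤ 2. On the other hand G contains the 3-clique {1, 3, 8}. A clique must lie in a single bag of any decomposition, so no decomposition can have width below 2. Therefore the treewidth is 2.

2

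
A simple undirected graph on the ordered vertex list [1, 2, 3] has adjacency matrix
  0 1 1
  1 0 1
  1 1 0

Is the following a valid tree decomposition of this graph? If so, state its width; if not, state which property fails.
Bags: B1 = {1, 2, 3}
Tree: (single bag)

Yes; width 2.

Checking the three conditions: (i) the bags cover all of {1, 2, 3}; (ii) for each edge, some bag contains both endpoints; (iii) the bags containing any fixed vertex form a subtree. All hold, so the decomposition is valid with width 3 − 1 = 2.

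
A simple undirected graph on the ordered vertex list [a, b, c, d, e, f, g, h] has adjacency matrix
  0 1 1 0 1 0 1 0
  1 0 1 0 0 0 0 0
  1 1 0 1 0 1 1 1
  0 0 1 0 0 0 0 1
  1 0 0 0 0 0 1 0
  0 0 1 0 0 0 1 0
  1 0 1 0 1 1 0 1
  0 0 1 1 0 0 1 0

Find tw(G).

2

A width-2 tree decomposition is:
Bags: B1 = {c, f, g}  B2 = {a, c, g}  B3 = {a, e, g}  B4 = {c, g, h}  B5 = {c, d, h}  B6 = {a, b, c}
Tree: B1–B2, B2–B3, B1–B4, B4–B5, B2–B6
Every bag has size at most 3, so the width is 3 − 1 = 2 and tw(G) ≤ 2. On the other hand G contains the 3-clique {a, e, g}. A clique must lie in a single bag of any decomposition, so no decomposition can have width below 2. Combining the bounds, tw(G) = 2.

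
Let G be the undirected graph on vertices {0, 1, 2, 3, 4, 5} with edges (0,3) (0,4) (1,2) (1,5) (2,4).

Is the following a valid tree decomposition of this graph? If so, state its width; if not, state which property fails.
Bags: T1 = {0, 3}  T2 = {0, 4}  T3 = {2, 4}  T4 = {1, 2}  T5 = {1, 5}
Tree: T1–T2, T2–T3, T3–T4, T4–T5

Yes; width 1.

Checking the three conditions: (i) the bags cover all of {0, 1, 2, 3, 4, 5}; (ii) for each edge, some bag contains both endpoints; (iii) the bags containing any fixed vertex form a subtree. All hold, so the decomposition is valid with width 2 − 1 = 1.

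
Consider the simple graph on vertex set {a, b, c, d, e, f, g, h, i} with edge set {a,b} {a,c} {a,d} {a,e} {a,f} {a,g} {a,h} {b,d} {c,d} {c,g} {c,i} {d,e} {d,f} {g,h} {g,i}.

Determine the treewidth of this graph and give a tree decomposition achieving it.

Each bag holds 3 vertices, so the decomposition has width 2, which upper-bounds the treewidth. Conversely, {a, d, e} is a clique of size 3, and the vertices of any clique must share a bag in every tree decomposition; so some bag has ≥ 3 vertices and tw(G) ≥ 2. Hence tw(G) = 2 exactly.

Treewidth 2.
Bags: B1 = {a, c, d}  B2 = {a, b, d}  B3 = {a, d, f}  B4 = {a, d, e}  B5 = {a, c, g}  B6 = {a, g, h}  B7 = {c, g, i}
Tree: B1–B2, B1–B3, B1–B4, B1–B5, B5–B6, B5–B7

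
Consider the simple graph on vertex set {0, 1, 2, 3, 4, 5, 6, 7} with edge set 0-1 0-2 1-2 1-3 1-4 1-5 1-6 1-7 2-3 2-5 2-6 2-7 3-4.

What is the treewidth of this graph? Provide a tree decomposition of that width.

Every bag has size at most 3, so the width is 3 − 1 = 2 and tw(G) ≤ 2. Conversely, {0, 1, 2} is a clique of size 3, and the vertices of any clique must share a bag in every tree decomposition; so some bag has ≥ 3 vertices and tw(G) ≥ 2. Therefore the treewidth is 2.

Treewidth 2.
One such decomposition:
Bags: B1 = {1, 2, 7}  B2 = {1, 2, 6}  B3 = {0, 1, 2}  B4 = {1, 2, 3}  B5 = {1, 2, 5}  B6 = {1, 3, 4}
Tree: B1–B2, B2–B3, B3–B4, B1–B5, B4–B6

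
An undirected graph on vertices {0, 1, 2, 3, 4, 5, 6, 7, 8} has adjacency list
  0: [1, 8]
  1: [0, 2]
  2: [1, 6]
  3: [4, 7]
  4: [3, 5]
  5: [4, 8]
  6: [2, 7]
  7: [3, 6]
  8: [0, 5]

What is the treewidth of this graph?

2

A width-2 tree decomposition is:
Bags: B1 = {3, 4, 7}  B2 = {4, 5, 7}  B3 = {5, 7, 8}  B4 = {0, 7, 8}  B5 = {0, 1, 7}  B6 = {1, 2, 7}  B7 = {2, 6, 7}
Tree: B1–B2, B2–B3, B3–B4, B4–B5, B5–B6, B6–B7
Each bag holds 3 vertices, so the decomposition has width 2, which upper-bounds the treewidth. The edges 7–3–4–5–8–0–1–2–6–7 form a cycle, so G is not a tree and its treewidth is at least 2. Hence tw(G) = 2 exactly.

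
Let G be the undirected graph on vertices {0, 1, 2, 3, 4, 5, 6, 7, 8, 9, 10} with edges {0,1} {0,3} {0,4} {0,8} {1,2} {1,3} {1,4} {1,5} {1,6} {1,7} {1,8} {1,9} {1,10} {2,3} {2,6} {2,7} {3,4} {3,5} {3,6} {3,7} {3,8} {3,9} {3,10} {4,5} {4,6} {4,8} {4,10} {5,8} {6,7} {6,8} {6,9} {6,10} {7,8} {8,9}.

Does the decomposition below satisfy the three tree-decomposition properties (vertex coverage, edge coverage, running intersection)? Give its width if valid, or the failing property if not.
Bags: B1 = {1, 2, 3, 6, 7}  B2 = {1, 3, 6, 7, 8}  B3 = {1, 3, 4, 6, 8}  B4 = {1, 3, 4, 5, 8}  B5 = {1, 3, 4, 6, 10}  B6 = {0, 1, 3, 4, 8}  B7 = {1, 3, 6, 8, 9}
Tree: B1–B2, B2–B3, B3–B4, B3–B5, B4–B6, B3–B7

Yes; width 4.

Every vertex of G appears in some bag (union = {0, 1, 2, 3, 4, 5, 6, 7, 8, 9, 10}); every edge is covered by a bag; and for each vertex v the set of bags containing v is connected in the bag tree. The decomposition is therefore valid. The largest bag has 5 vertices, so the width is 4.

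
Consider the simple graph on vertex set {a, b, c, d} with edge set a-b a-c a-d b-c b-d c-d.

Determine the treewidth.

3

A width-3 tree decomposition is:
Bags: B1 = {a, b, c, d}
Tree: (single bag)
A single bag containing all 4 vertices is trivially a valid decomposition of width 3. Conversely, {a, b, c, d} is a clique of size 4, and the vertices of any clique must share a bag in every tree decomposition; so some bag has ≥ 4 vertices and tw(G) ≥ 3. Hence tw(G) = 3 exactly.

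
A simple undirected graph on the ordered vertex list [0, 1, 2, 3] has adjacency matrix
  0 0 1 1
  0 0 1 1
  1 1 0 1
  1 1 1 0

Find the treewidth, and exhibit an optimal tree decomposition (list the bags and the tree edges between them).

Treewidth 2.
One such decomposition:
Bags: B1 = {0, 2, 3}  B2 = {1, 2, 3}
Tree: B1–B2

Every bag has size at most 3, so the width is 3 − 1 = 2 and tw(G) ≤ 2. Conversely, {0, 2, 3} is a clique of size 3, and the vertices of any clique must share a bag in every tree decomposition; so some bag has ≥ 3 vertices and tw(G) ≥ 2. Combining the bounds, tw(G) = 2.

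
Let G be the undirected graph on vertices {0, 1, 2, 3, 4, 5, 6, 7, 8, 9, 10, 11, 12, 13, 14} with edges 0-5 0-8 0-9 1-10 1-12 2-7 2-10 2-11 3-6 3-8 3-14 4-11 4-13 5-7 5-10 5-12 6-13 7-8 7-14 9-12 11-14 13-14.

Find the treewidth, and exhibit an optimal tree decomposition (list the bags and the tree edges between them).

The largest bag has 4 vertices, giving width 3; this decomposition certifies tw(G) ≤ 3. For the lower bound: the 4 vertex sets {4,6,13}, {3}, {14}, {2,7,8,11} are disjoint, each induces a connected subgraph, and every pair is joined by at least one edge of G. Contracting each set to a single vertex therefore yields K_{4} as a minor, and since treewidth is minor-monotone, tw(G) ≥ tw(K_{4}) = 3. Hence tw(G) = 3 exactly.

Treewidth 3.
Bags: B1 = {3, 4, 6, 13}  B2 = {3, 4, 13, 14}  B3 = {3, 4, 11, 14}  B4 = {3, 8, 11, 14}  B5 = {7, 8, 11, 14}  B6 = {2, 7, 8, 11}  B7 = {0, 2, 7, 8}  B8 = {0, 2, 5, 7}  B9 = {0, 2, 5, 10}  B10 = {0, 5, 9, 10}  B11 = {5, 9, 10, 12}  B12 = {1, 9, 10, 12}
Tree: B1–B2, B2–B3, B3–B4, B4–B5, B5–B6, B6–B7, B7–B8, B8–B9, B9–B10, B10–B11, B11–B12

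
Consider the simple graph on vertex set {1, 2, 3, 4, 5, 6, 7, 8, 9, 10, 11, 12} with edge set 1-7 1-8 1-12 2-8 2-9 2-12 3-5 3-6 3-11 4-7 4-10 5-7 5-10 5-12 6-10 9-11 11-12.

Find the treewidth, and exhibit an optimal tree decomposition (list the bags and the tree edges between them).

The largest bag has 4 vertices, giving width 3; this decomposition certifies tw(G) ≤ 3. For the lower bound: the 4 vertex sets {4,6,10}, {7}, {5}, {1,3,11,12} are disjoint, each induces a connected subgraph, and every pair is joined by at least one edge of G. Contracting each set to a single vertex therefore yields K_{4} as a minor, and since treewidth is minor-monotone, tw(G) ≥ tw(K_{4}) = 3. Combining the bounds, tw(G) = 3.

Treewidth 3.
One optimal decomposition is:
Bags: B1 = {4, 6, 7, 10}  B2 = {5, 6, 7, 10}  B3 = {3, 5, 6, 7}  B4 = {1, 3, 5, 7}  B5 = {1, 3, 5, 12}  B6 = {1, 3, 11, 12}  B7 = {1, 8, 11, 12}  B8 = {2, 8, 11, 12}  B9 = {2, 8, 9, 11}
Tree: B1–B2, B2–B3, B3–B4, B4–B5, B5–B6, B6–B7, B7–B8, B8–B9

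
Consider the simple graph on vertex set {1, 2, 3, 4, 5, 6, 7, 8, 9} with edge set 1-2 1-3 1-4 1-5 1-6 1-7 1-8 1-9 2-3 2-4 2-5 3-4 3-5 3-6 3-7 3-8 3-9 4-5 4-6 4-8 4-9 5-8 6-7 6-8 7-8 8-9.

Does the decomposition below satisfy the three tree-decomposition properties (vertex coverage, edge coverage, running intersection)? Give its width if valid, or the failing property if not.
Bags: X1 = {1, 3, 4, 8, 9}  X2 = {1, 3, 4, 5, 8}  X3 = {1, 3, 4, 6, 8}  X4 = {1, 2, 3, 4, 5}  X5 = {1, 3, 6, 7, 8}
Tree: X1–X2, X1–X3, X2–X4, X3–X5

Vertex coverage: the bags together contain {1, 2, 3, 4, 5, 6, 7, 8, 9}, the full vertex set. Edge coverage: each edge of G has both endpoints in at least one bag. Running intersection: for every vertex, the bags containing it form a connected subtree. All three properties hold, so this is a valid tree decomposition of width max|bag| − 1 = 4, and hence tw(G) ≤ 4.

Yes; width 4.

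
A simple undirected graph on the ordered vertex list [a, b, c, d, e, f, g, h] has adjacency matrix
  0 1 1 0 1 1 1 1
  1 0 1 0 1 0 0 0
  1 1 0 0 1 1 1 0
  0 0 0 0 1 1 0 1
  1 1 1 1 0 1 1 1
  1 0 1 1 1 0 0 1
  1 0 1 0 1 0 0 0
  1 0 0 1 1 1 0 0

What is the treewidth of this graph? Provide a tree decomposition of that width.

Treewidth 3.
One optimal decomposition is:
Bags: B1 = {a, c, e, f}  B2 = {a, c, e, g}  B3 = {a, b, c, e}  B4 = {a, e, f, h}  B5 = {d, e, f, h}
Tree: B1–B2, B2–B3, B1–B4, B4–B5

Every bag has size at most 4, so the width is 4 − 1 = 3 and tw(G) ≤ 3. On the other hand G contains the 4-clique {d, e, f, h}. A clique must lie in a single bag of any decomposition, so no decomposition can have width below 3. The upper and lower bounds meet at 3, so that is the treewidth.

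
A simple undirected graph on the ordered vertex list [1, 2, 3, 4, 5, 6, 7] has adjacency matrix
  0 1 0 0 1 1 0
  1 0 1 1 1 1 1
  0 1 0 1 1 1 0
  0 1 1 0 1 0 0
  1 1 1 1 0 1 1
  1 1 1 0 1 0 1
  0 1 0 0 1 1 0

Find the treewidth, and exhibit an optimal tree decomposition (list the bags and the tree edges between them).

Treewidth 3.
One such decomposition:
Bags: B1 = {2, 5, 6, 7}  B2 = {1, 2, 5, 6}  B3 = {2, 3, 5, 6}  B4 = {2, 3, 4, 5}
Tree: B1–B2, B1–B3, B3–B4

The largest bag has 4 vertices, giving width 3; this decomposition certifies tw(G) ≤ 3. Conversely, {2, 3, 4, 5} is a clique of size 4, and the vertices of any clique must share a bag in every tree decomposition; so some bag has ≥ 4 vertices and tw(G) ≥ 3. The upper and lower bounds meet at 3, so that is the treewidth.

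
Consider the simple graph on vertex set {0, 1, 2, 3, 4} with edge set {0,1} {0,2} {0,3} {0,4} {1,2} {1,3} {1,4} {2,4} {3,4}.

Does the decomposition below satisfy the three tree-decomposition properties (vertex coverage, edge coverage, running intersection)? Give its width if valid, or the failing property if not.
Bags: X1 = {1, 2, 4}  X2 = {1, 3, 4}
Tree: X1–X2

A tree decomposition must satisfy three properties: every vertex lies in some bag; for every edge, both endpoints lie together in some bag; and for every vertex, the bags containing it form a connected subtree. Here vertex 0 appears in no bag, so the decomposition is invalid.

No — vertex 0 appears in no bag.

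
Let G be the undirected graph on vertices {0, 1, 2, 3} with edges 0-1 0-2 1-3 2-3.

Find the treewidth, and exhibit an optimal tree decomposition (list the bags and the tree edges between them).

Every bag has size at most 3, so the width is 3 − 1 = 2 and tw(G) ≤ 2. Since 1–3–2–0–1 is a cycle in G, G is not acyclic. Forests are exactly the graphs of treewidth ≤ 1, so tw(G) ≥ 2. The upper and lower bounds meet at 2, so that is the treewidth.

Treewidth 2.
Bags: B1 = {1, 2, 3}  B2 = {0, 1, 2}
Tree: B1–B2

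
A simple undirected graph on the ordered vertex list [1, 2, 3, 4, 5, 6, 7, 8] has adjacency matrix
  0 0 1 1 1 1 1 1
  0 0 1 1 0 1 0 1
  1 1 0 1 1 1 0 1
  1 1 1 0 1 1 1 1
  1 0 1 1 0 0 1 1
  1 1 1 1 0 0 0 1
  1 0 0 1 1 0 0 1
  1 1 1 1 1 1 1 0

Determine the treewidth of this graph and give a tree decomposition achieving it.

Treewidth 4.
One such decomposition:
Bags: B1 = {1, 3, 4, 6, 8}  B2 = {1, 3, 4, 5, 8}  B3 = {2, 3, 4, 6, 8}  B4 = {1, 4, 5, 7, 8}
Tree: B1–B2, B1–B3, B2–B4

Each bag holds 5 vertices, so the decomposition has width 4, which upper-bounds the treewidth. Conversely, {1, 3, 4, 5, 8} is a clique of size 5, and the vertices of any clique must share a bag in every tree decomposition; so some bag has ≥ 5 vertices and tw(G) ≥ 4. Therefore the treewidth is 4.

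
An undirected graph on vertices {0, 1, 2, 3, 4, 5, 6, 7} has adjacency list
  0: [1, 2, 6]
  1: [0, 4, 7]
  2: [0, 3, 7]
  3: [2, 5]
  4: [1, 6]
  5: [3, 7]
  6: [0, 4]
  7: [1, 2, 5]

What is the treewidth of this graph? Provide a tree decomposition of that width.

Treewidth 2.
One optimal decomposition is:
Bags: B1 = {1, 4, 6}  B2 = {0, 1, 6}  B3 = {0, 1, 7}  B4 = {0, 2, 7}  B5 = {2, 5, 7}  B6 = {2, 3, 5}
Tree: B1–B2, B2–B3, B3–B4, B4–B5, B5–B6

The largest bag has 3 vertices, giving width 2; this decomposition certifies tw(G) ≤ 2. Since 4–6–0–1–4 is a cycle in G, G is not acyclic. Forests are exactly the graphs of treewidth ≤ 1, so tw(G) ≥ 2. Therefore the treewidth is 2.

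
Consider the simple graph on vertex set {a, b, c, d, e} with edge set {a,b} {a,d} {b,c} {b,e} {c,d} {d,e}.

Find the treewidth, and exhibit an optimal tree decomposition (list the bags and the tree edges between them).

Each bag holds 3 vertices, so the decomposition has width 2, which upper-bounds the treewidth. Since b–a–d–c–b is a cycle in G, G is not acyclic. Forests are exactly the graphs of treewidth ≤ 1, so tw(G) ≥ 2. Combining the bounds, tw(G) = 2.

Treewidth 2.
Bags: B1 = {a, b, d}  B2 = {b, c, d}  B3 = {b, d, e}
Tree: B1–B2, B2–B3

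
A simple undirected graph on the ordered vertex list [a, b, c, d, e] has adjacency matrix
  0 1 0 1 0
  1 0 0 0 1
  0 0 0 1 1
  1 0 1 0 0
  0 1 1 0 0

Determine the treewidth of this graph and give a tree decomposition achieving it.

The largest bag has 3 vertices, giving width 2; this decomposition certifies tw(G) ≤ 2. For the lower bound, G contains the cycle a–d–c–e–b–a, so G is not a forest; only forests have treewidth ≤ 1, hence tw(G) ≥ 2. Hence tw(G) = 2 exactly.

Treewidth 2.
One such decomposition:
Bags: B1 = {a, c, d}  B2 = {a, c, e}  B3 = {a, b, e}
Tree: B1–B2, B2–B3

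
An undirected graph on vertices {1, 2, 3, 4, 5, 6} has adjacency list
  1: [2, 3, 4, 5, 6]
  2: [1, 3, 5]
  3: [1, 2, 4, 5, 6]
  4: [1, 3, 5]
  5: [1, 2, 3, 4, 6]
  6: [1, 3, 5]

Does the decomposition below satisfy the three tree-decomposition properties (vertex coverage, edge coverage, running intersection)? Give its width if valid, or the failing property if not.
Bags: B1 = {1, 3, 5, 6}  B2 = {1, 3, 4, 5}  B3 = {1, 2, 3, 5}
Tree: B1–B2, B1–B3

Vertex coverage: the bags together contain {1, 2, 3, 4, 5, 6}, the full vertex set. Edge coverage: each edge of G has both endpoints in at least one bag. Running intersection: for every vertex, the bags containing it form a connected subtree. All three properties hold, so this is a valid tree decomposition of width max|bag| − 1 = 3, and hence tw(G) ≤ 3.

Yes; width 3.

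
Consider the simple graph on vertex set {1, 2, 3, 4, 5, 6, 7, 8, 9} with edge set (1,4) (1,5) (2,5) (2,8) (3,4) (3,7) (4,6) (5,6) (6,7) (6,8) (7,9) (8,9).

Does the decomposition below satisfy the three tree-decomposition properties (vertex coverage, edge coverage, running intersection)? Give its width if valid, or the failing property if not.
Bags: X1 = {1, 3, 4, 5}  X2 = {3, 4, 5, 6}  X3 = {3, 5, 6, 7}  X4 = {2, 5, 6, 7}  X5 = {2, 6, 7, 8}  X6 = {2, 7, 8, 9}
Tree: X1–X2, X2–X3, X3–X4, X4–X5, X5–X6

Yes; width 3.

Every vertex of G appears in some bag (union = {1, 2, 3, 4, 5, 6, 7, 8, 9}); every edge is covered by a bag; and for each vertex v the set of bags containing v is connected in the bag tree. The decomposition is therefore valid. The largest bag has 4 vertices, so the width is 3.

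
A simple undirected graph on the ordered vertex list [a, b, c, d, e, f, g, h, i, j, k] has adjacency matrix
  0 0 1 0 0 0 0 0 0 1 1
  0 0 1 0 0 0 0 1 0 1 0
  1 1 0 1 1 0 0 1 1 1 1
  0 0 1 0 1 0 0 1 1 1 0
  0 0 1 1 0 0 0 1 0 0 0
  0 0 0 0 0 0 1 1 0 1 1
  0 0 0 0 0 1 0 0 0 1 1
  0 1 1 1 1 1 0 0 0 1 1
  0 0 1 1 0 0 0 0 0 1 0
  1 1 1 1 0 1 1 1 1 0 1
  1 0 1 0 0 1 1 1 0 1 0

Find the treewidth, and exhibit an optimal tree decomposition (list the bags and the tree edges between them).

Each bag holds 4 vertices, so the decomposition has width 3, which upper-bounds the treewidth. Conversely, {f, g, j, k} is a clique of size 4, and the vertices of any clique must share a bag in every tree decomposition; so some bag has ≥ 4 vertices and tw(G) ≥ 3. Combining the bounds, tw(G) = 3.

Treewidth 3.
Bags: B1 = {c, h, j, k}  B2 = {f, h, j, k}  B3 = {c, d, h, j}  B4 = {b, c, h, j}  B5 = {f, g, j, k}  B6 = {c, d, e, h}  B7 = {c, d, i, j}  B8 = {a, c, j, k}
Tree: B1–B2, B1–B3, B1–B4, B2–B5, B3–B6, B3–B7, B1–B8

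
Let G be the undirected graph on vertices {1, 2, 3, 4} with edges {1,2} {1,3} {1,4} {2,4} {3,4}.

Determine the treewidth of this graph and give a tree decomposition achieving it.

Treewidth 2.
Bags: B1 = {1, 3, 4}  B2 = {1, 2, 4}
Tree: B1–B2

Every bag has size at most 3, so the width is 3 − 1 = 2 and tw(G) ≤ 2. On the other hand G contains the 3-clique {1, 2, 4}. A clique must lie in a single bag of any decomposition, so no decomposition can have width below 2. Hence tw(G) = 2 exactly.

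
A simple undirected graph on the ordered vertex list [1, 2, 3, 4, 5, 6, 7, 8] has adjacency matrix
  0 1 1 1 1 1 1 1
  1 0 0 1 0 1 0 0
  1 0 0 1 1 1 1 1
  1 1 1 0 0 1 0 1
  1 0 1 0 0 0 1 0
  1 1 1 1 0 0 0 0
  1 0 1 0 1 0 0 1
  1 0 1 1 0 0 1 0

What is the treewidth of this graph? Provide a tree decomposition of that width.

Every bag has size at most 4, so the width is 4 − 1 = 3 and tw(G) ≤ 3. Conversely, {1, 2, 4, 6} is a clique of size 4, and the vertices of any clique must share a bag in every tree decomposition; so some bag has ≥ 4 vertices and tw(G) ≥ 3. The upper and lower bounds meet at 3, so that is the treewidth.

Treewidth 3.
One such decomposition:
Bags: B1 = {1, 3, 4, 8}  B2 = {1, 3, 4, 6}  B3 = {1, 3, 7, 8}  B4 = {1, 3, 5, 7}  B5 = {1, 2, 4, 6}
Tree: B1–B2, B1–B3, B3–B4, B2–B5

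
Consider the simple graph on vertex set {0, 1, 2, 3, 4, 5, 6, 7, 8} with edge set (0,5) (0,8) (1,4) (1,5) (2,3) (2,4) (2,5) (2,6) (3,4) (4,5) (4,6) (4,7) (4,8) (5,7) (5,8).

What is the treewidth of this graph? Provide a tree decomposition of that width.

Treewidth 2.
One such decomposition:
Bags: B1 = {2, 4, 5}  B2 = {4, 5, 7}  B3 = {2, 3, 4}  B4 = {1, 4, 5}  B5 = {4, 5, 8}  B6 = {2, 4, 6}  B7 = {0, 5, 8}
Tree: B1–B2, B1–B3, B1–B4, B4–B5, B1–B6, B5–B7

Every bag has size at most 3, so the width is 3 − 1 = 2 and tw(G) ≤ 2. On the other hand G contains the 3-clique {0, 5, 8}. A clique must lie in a single bag of any decomposition, so no decomposition can have width below 2. Hence tw(G) = 2 exactly.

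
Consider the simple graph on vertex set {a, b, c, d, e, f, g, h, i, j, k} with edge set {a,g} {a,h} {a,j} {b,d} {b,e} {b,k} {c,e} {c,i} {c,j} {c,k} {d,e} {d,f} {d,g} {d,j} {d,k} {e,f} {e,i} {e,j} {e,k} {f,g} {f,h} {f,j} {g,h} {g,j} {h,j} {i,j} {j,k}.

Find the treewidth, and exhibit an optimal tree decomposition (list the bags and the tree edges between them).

Every bag has size at most 4, so the width is 4 − 1 = 3 and tw(G) ≤ 3. For the lower bound, the 4 vertices {d, f, g, j} are pairwise adjacent, and any tree decomposition puts a clique entirely inside one bag — forcing width ≥ 3. Combining the bounds, tw(G) = 3.

Treewidth 3.
Bags: B1 = {d, e, j, k}  B2 = {d, e, f, j}  B3 = {b, d, e, k}  B4 = {c, e, j, k}  B5 = {d, f, g, j}  B6 = {c, e, i, j}  B7 = {f, g, h, j}  B8 = {a, g, h, j}
Tree: B1–B2, B1–B3, B1–B4, B2–B5, B4–B6, B5–B7, B7–B8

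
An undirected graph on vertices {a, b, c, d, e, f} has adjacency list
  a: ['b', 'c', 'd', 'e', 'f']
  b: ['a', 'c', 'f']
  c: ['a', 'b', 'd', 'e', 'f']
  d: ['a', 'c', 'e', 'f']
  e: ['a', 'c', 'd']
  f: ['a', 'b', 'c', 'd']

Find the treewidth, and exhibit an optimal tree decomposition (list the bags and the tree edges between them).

Treewidth 3.
One optimal decomposition is:
Bags: B1 = {a, c, d, f}  B2 = {a, c, d, e}  B3 = {a, b, c, f}
Tree: B1–B2, B1–B3

The largest bag has 4 vertices, giving width 3; this decomposition certifies tw(G) ≤ 3. For the lower bound, the 4 vertices {a, c, d, e} are pairwise adjacent, and any tree decomposition puts a clique entirely inside one bag — forcing width ≥ 3. Therefore the treewidth is 3.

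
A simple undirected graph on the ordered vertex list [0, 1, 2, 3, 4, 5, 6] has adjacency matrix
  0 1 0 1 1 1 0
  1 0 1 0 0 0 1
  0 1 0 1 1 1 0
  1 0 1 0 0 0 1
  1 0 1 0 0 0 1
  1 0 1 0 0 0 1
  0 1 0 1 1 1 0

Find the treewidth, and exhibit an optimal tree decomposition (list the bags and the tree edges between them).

Every bag has size at most 4, so the width is 4 − 1 = 3 and tw(G) ≤ 3. For the lower bound: the 4 vertex sets {0,4}, {2,5}, {6}, {3} are disjoint, each induces a connected subgraph, and every pair is joined by at least one edge of G. Contracting each set to a single vertex therefore yields K_{4} as a minor, and since treewidth is minor-monotone, tw(G) ≥ tw(K_{4}) = 3. Hence tw(G) = 3 exactly.

Treewidth 3.
One optimal decomposition is:
Bags: B1 = {0, 2, 4, 6}  B2 = {0, 2, 5, 6}  B3 = {0, 2, 3, 6}  B4 = {0, 1, 2, 6}
Tree: B1–B2, B2–B3, B3–B4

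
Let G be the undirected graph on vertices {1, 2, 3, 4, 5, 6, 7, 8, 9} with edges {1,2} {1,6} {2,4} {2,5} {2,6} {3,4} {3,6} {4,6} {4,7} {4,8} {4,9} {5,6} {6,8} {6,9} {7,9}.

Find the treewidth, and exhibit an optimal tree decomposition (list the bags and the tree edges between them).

Each bag holds 3 vertices, so the decomposition has width 2, which upper-bounds the treewidth. For the lower bound, the 3 vertices {1, 2, 6} are pairwise adjacent, and any tree decomposition puts a clique entirely inside one bag — forcing width ≥ 2. Combining the bounds, tw(G) = 2.

Treewidth 2.
One such decomposition:
Bags: B1 = {2, 4, 6}  B2 = {4, 6, 8}  B3 = {1, 2, 6}  B4 = {4, 6, 9}  B5 = {3, 4, 6}  B6 = {4, 7, 9}  B7 = {2, 5, 6}
Tree: B1–B2, B1–B3, B1–B4, B4–B5, B4–B6, B3–B7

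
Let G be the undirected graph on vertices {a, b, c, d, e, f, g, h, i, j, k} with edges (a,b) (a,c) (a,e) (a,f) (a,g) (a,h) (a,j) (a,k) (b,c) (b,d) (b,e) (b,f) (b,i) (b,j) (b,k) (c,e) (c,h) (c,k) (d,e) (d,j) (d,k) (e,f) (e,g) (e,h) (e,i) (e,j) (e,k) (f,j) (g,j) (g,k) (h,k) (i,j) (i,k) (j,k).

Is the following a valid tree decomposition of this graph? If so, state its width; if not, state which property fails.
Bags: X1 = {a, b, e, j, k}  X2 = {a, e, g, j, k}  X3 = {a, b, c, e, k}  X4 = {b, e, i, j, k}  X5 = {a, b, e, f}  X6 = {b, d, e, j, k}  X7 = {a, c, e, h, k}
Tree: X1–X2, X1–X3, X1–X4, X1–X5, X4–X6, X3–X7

A tree decomposition must satisfy three properties: every vertex lies in some bag; for every edge, both endpoints lie together in some bag; and for every vertex, the bags containing it form a connected subtree. Here edge (j,f) lies in no bag, so the decomposition is invalid.

No — edge (j,f) lies in no bag.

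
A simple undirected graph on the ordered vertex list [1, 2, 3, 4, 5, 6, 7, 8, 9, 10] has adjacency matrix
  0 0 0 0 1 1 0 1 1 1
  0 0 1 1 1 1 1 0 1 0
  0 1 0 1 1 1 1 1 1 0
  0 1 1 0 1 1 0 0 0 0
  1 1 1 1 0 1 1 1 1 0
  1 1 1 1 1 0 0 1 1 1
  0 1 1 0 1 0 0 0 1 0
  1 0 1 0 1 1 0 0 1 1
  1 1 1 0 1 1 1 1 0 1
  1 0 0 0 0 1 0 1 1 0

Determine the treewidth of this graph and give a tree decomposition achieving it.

Treewidth 4.
Bags: B1 = {3, 5, 6, 8, 9}  B2 = {2, 3, 5, 6, 9}  B3 = {1, 5, 6, 8, 9}  B4 = {2, 3, 5, 7, 9}  B5 = {1, 6, 8, 9, 10}  B6 = {2, 3, 4, 5, 6}
Tree: B1–B2, B1–B3, B2–B4, B3–B5, B2–B6

The largest bag has 5 vertices, giving width 4; this decomposition certifies tw(G) ≤ 4. On the other hand G contains the 5-clique {1, 6, 8, 9, 10}. A clique must lie in a single bag of any decomposition, so no decomposition can have width below 4. The upper and lower bounds meet at 4, so that is the treewidth.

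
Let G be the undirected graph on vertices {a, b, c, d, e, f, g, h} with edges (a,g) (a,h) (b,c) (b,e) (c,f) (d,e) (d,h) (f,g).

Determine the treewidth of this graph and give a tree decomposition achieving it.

Treewidth 2.
One optimal decomposition is:
Bags: B1 = {d, e, h}  B2 = {b, e, h}  B3 = {b, c, h}  B4 = {c, f, h}  B5 = {f, g, h}  B6 = {a, g, h}
Tree: B1–B2, B2–B3, B3–B4, B4–B5, B5–B6

Every bag has size at most 3, so the width is 3 − 1 = 2 and tw(G) ≤ 2. For the lower bound, G contains the cycle h–d–e–b–c–f–g–a–h, so G is not a forest; only forests have treewidth ≤ 1, hence tw(G) ≥ 2. Hence tw(G) = 2 exactly.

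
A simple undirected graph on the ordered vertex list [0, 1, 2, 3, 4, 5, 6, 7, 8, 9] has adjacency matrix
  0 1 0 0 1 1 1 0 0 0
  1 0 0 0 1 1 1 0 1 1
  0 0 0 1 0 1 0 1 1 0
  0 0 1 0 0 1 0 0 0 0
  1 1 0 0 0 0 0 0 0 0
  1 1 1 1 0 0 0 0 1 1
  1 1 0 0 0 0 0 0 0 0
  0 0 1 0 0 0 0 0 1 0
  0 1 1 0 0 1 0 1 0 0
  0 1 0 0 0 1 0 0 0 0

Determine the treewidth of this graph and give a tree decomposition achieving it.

Every bag has size at most 3, so the width is 3 − 1 = 2 and tw(G) ≤ 2. For the lower bound, the 3 vertices {0, 1, 4} are pairwise adjacent, and any tree decomposition puts a clique entirely inside one bag — forcing width ≥ 2. The upper and lower bounds meet at 2, so that is the treewidth.

Treewidth 2.
One such decomposition:
Bags: B1 = {1, 5, 8}  B2 = {0, 1, 5}  B3 = {0, 1, 6}  B4 = {0, 1, 4}  B5 = {2, 5, 8}  B6 = {1, 5, 9}  B7 = {2, 7, 8}  B8 = {2, 3, 5}
Tree: B1–B2, B2–B3, B3–B4, B1–B5, B2–B6, B5–B7, B5–B8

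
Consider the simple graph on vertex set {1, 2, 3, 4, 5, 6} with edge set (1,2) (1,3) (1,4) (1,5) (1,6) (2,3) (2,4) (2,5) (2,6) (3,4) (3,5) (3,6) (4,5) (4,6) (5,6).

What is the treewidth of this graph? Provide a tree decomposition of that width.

A single bag containing all 6 vertices is trivially a valid decomposition of width 5. Conversely, {1, 2, 3, 4, 5, 6} is a clique of size 6, and the vertices of any clique must share a bag in every tree decomposition; so some bag has ≥ 6 vertices and tw(G) ≥ 5. Combining the bounds, tw(G) = 5.

Treewidth 5.
One optimal decomposition is:
Bags: B1 = {1, 2, 3, 4, 5, 6}
Tree: (single bag)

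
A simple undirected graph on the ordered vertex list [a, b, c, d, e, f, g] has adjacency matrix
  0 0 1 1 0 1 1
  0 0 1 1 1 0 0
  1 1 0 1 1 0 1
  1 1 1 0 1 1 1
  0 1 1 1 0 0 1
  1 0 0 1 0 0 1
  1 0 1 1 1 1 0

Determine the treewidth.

3

A width-3 tree decomposition is:
Bags: B1 = {b, c, d, e}  B2 = {c, d, e, g}  B3 = {a, c, d, g}  B4 = {a, d, f, g}
Tree: B1–B2, B2–B3, B3–B4
The largest bag has 4 vertices, giving width 3; this decomposition certifies tw(G) ≤ 3. Conversely, {c, d, e, g} is a clique of size 4, and the vertices of any clique must share a bag in every tree decomposition; so some bag has ≥ 4 vertices and tw(G) ≥ 3. Combining the bounds, tw(G) = 3.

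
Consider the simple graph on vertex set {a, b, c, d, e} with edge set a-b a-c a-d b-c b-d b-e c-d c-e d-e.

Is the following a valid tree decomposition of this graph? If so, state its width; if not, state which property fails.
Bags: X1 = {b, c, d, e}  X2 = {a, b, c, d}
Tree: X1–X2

Every vertex of G appears in some bag (union = {a, b, c, d, e}); every edge is covered by a bag; and for each vertex v the set of bags containing v is connected in the bag tree. The decomposition is therefore valid. The largest bag has 4 vertices, so the width is 3.

Yes; width 3.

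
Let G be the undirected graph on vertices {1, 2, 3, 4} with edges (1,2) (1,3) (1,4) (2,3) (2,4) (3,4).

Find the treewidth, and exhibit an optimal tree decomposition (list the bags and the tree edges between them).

Treewidth 3.
One optimal decomposition is:
Bags: B1 = {1, 2, 3, 4}
Tree: (single bag)

A single bag containing all 4 vertices is trivially a valid decomposition of width 3. For the lower bound, the 4 vertices {1, 2, 3, 4} are pairwise adjacent, and any tree decomposition puts a clique entirely inside one bag — forcing width ≥ 3. Therefore the treewidth is 3.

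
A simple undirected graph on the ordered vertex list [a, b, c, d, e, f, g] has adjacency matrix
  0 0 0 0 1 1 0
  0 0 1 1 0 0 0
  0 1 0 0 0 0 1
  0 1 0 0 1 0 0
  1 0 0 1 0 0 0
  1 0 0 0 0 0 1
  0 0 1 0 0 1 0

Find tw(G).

A width-2 tree decomposition is:
Bags: B1 = {a, d, e}  B2 = {a, b, d}  B3 = {a, b, c}  B4 = {a, c, g}  B5 = {a, f, g}
Tree: B1–B2, B2–B3, B3–B4, B4–B5
Each bag holds 3 vertices, so the decomposition has width 2, which upper-bounds the treewidth. For the lower bound, G contains the cycle a–e–d–b–c–g–f–a, so G is not a forest; only forests have treewidth ≤ 1, hence tw(G) ≥ 2. Therefore the treewidth is 2.

2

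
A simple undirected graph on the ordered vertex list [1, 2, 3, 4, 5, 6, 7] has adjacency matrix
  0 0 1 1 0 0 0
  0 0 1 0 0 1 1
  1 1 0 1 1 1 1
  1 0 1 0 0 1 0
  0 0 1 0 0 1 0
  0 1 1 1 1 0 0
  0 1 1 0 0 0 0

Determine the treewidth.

2

A width-2 tree decomposition is:
Bags: B1 = {3, 4, 6}  B2 = {1, 3, 4}  B3 = {2, 3, 6}  B4 = {2, 3, 7}  B5 = {3, 5, 6}
Tree: B1–B2, B1–B3, B3–B4, B3–B5
Each bag holds 3 vertices, so the decomposition has width 2, which upper-bounds the treewidth. Conversely, {1, 3, 4} is a clique of size 3, and the vertices of any clique must share a bag in every tree decomposition; so some bag has ≥ 3 vertices and tw(G) ≥ 2. Combining the bounds, tw(G) = 2.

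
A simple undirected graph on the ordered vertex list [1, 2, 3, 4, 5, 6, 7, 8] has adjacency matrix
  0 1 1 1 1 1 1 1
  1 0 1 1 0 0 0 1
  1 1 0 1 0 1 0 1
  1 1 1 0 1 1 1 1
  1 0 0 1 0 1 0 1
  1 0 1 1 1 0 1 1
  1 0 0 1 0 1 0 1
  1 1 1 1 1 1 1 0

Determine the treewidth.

A width-4 tree decomposition is:
Bags: B1 = {1, 4, 6, 7, 8}  B2 = {1, 3, 4, 6, 8}  B3 = {1, 4, 5, 6, 8}  B4 = {1, 2, 3, 4, 8}
Tree: B1–B2, B2–B3, B2–B4
Each bag holds 5 vertices, so the decomposition has width 4, which upper-bounds the treewidth. On the other hand G contains the 5-clique {1, 2, 3, 4, 8}. A clique must lie in a single bag of any decomposition, so no decomposition can have width below 4. Hence tw(G) = 4 exactly.

4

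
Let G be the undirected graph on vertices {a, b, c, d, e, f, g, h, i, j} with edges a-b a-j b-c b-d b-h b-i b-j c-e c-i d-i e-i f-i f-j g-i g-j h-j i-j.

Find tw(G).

2

A width-2 tree decomposition is:
Bags: B1 = {b, i, j}  B2 = {a, b, j}  B3 = {b, c, i}  B4 = {f, i, j}  B5 = {b, h, j}  B6 = {b, d, i}  B7 = {c, e, i}  B8 = {g, i, j}
Tree: B1–B2, B1–B3, B1–B4, B1–B5, B1–B6, B3–B7, B1–B8
The largest bag has 3 vertices, giving width 2; this decomposition certifies tw(G) ≤ 2. On the other hand G contains the 3-clique {b, h, j}. A clique must lie in a single bag of any decomposition, so no decomposition can have width below 2. Hence tw(G) = 2 exactly.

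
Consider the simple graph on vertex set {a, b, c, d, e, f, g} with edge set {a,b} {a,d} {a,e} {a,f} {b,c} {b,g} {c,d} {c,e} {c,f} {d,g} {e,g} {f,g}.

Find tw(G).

A width-3 tree decomposition is:
Bags: B1 = {a, c, f, g}  B2 = {a, b, c, g}  B3 = {a, c, d, g}  B4 = {a, c, e, g}
Tree: B1–B2, B2–B3, B3–B4
Every bag has size at most 4, so the width is 4 − 1 = 3 and tw(G) ≤ 3. For the lower bound: the 4 vertex sets {c,f}, {a,b}, {g}, {d} are disjoint, each induces a connected subgraph, and every pair is joined by at least one edge of G. Contracting each set to a single vertex therefore yields K_{4} as a minor, and since treewidth is minor-monotone, tw(G) ≥ tw(K_{4}) = 3. Hence tw(G) = 3 exactly.

3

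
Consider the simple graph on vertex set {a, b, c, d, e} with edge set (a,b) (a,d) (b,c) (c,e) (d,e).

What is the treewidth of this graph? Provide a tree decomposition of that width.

Each bag holds 3 vertices, so the decomposition has width 2, which upper-bounds the treewidth. Since d–e–c–b–a–d is a cycle in G, G is not acyclic. Forests are exactly the graphs of treewidth ≤ 1, so tw(G) ≥ 2. Hence tw(G) = 2 exactly.

Treewidth 2.
Bags: B1 = {c, d, e}  B2 = {b, c, d}  B3 = {a, b, d}
Tree: B1–B2, B2–B3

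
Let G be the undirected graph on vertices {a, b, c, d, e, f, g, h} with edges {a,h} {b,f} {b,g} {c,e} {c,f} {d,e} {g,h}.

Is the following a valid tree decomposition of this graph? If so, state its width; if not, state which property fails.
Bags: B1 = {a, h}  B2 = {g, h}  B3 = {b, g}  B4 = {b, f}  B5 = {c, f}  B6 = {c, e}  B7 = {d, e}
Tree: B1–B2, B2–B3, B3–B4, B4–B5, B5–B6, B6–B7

Checking the three conditions: (i) the bags cover all of {a, b, c, d, e, f, g, h}; (ii) for each edge, some bag contains both endpoints; (iii) the bags containing any fixed vertex form a subtree. All hold, so the decomposition is valid with width 2 − 1 = 1.

Yes; width 1.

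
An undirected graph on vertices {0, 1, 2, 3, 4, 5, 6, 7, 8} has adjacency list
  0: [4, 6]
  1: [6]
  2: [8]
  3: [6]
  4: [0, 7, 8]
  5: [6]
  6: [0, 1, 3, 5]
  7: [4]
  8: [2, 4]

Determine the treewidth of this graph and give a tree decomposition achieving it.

Treewidth 1.
One such decomposition:
Bags: B1 = {0, 6}  B2 = {0, 4}  B3 = {3, 6}  B4 = {4, 8}  B5 = {5, 6}  B6 = {4, 7}  B7 = {2, 8}  B8 = {1, 6}
Tree: B1–B2, B1–B3, B2–B4, B3–B5, B4–B6, B4–B7, B1–B8

Each bag holds 2 vertices, so the decomposition has width 1, which upper-bounds the treewidth. Any graph with an edge has treewidth ≥ 1, and G has the edge 0–6. The upper and lower bounds meet at 1, so that is the treewidth.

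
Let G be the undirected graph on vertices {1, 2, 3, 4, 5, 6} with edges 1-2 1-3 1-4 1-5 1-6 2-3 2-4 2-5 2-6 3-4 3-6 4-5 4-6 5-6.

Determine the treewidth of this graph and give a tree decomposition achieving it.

Treewidth 4.
One such decomposition:
Bags: B1 = {1, 2, 3, 4, 6}  B2 = {1, 2, 4, 5, 6}
Tree: B1–B2

Every bag has size at most 5, so the width is 5 − 1 = 4 and tw(G) ≤ 4. Conversely, {1, 2, 3, 4, 6} is a clique of size 5, and the vertices of any clique must share a bag in every tree decomposition; so some bag has ≥ 5 vertices and tw(G) ≥ 4. Combining the bounds, tw(G) = 4.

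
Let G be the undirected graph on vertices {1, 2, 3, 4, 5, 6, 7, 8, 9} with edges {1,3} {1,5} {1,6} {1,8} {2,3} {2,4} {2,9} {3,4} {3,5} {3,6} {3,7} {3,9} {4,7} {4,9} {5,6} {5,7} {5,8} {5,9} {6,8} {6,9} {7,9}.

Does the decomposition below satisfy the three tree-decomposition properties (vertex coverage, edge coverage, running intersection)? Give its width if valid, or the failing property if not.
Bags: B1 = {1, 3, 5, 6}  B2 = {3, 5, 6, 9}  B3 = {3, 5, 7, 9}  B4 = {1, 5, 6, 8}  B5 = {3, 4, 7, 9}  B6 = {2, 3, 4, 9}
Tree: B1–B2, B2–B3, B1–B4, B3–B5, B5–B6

Yes; width 3.

Checking the three conditions: (i) the bags cover all of {1, 2, 3, 4, 5, 6, 7, 8, 9}; (ii) for each edge, some bag contains both endpoints; (iii) the bags containing any fixed vertex form a subtree. All hold, so the decomposition is valid with width 4 − 1 = 3.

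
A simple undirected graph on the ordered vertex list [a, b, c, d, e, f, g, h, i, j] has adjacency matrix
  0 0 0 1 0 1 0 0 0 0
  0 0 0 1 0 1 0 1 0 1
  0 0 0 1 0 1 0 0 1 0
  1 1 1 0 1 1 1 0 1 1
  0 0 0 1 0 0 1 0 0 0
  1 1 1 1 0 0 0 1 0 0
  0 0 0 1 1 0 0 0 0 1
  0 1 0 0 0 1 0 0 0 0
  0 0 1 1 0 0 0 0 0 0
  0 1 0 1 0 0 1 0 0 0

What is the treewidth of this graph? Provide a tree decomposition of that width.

Treewidth 2.
One optimal decomposition is:
Bags: B1 = {b, d, f}  B2 = {c, d, f}  B3 = {c, d, i}  B4 = {b, f, h}  B5 = {b, d, j}  B6 = {d, g, j}  B7 = {d, e, g}  B8 = {a, d, f}
Tree: B1–B2, B2–B3, B1–B4, B1–B5, B5–B6, B6–B7, B1–B8

Each bag holds 3 vertices, so the decomposition has width 2, which upper-bounds the treewidth. Conversely, {c, d, f} is a clique of size 3, and the vertices of any clique must share a bag in every tree decomposition; so some bag has ≥ 3 vertices and tw(G) ≥ 2. Combining the bounds, tw(G) = 2.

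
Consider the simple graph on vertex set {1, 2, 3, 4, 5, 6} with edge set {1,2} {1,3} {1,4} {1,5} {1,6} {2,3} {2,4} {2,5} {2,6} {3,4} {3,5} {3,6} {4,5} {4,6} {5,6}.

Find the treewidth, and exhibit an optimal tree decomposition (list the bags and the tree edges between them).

Treewidth 5.
Bags: B1 = {1, 2, 3, 4, 5, 6}
Tree: (single bag)

With just one bag of size 6, the width is 6 − 1 = 5, so tw(G) ≤ 5. On the other hand G contains the 6-clique {1, 2, 3, 4, 5, 6}. A clique must lie in a single bag of any decomposition, so no decomposition can have width below 5. Combining the bounds, tw(G) = 5.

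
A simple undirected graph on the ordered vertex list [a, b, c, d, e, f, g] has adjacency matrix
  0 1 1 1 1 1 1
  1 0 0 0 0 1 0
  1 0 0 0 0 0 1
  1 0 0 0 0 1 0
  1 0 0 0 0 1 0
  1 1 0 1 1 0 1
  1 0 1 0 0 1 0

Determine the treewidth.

A width-2 tree decomposition is:
Bags: B1 = {a, b, f}  B2 = {a, f, g}  B3 = {a, c, g}  B4 = {a, d, f}  B5 = {a, e, f}
Tree: B1–B2, B2–B3, B2–B4, B4–B5
The largest bag has 3 vertices, giving width 2; this decomposition certifies tw(G) ≤ 2. Conversely, {a, c, g} is a clique of size 3, and the vertices of any clique must share a bag in every tree decomposition; so some bag has ≥ 3 vertices and tw(G) ≥ 2. Hence tw(G) = 2 exactly.

2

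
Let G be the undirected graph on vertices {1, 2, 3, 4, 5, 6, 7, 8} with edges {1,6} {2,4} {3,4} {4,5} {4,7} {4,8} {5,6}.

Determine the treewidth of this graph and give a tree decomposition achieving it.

Each bag holds 2 vertices, so the decomposition has width 1, which upper-bounds the treewidth. Any graph with an edge has treewidth ≥ 1, and G has the edge 4–8. Therefore the treewidth is 1.

Treewidth 1.
One optimal decomposition is:
Bags: B1 = {4, 8}  B2 = {4, 5}  B3 = {4, 7}  B4 = {2, 4}  B5 = {5, 6}  B6 = {1, 6}  B7 = {3, 4}
Tree: B1–B2, B2–B3, B2–B4, B2–B5, B5–B6, B3–B7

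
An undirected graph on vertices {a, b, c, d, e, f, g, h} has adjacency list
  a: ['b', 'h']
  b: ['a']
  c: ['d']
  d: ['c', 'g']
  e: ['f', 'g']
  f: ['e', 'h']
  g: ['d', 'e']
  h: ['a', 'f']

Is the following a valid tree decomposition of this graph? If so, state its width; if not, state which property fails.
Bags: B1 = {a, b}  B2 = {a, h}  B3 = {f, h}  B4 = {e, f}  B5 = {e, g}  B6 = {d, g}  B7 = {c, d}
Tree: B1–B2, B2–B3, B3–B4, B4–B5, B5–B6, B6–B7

Vertex coverage: the bags together contain {a, b, c, d, e, f, g, h}, the full vertex set. Edge coverage: each edge of G has both endpoints in at least one bag. Running intersection: for every vertex, the bags containing it form a connected subtree. All three properties hold, so this is a valid tree decomposition of width max|bag| − 1 = 1, and hence tw(G) ≤ 1.

Yes; width 1.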